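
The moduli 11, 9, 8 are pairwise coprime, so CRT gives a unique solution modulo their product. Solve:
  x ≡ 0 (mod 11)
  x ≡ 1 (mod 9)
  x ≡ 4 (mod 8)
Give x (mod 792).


Moduli 11, 9, 8 are pairwise coprime; by CRT there is a unique solution modulo M = 11 · 9 · 8 = 792.
Solve pairwise, accumulating the modulus:
  Start with x ≡ 0 (mod 11).
  Combine with x ≡ 1 (mod 9): since gcd(11, 9) = 1, we get a unique residue mod 99.
    Write x = 0 + 11·t and substitute into x ≡ 1 (mod 9): 11·t ≡ 1 − 0 = 1 (mod 9).
    Reduce coefficients mod 9: 2·t ≡ 1 (mod 9).
    The inverse of 2 mod 9 is 5 (since 2·5 = 10 = 1·9 + 1), so t ≡ 5·1 = 5 ≡ 5 (mod 9).
    Then x = 0 + 11·5 = 55, valid modulo lcm(11, 9) = 99: x ≡ 55 (mod 99).
  Combine with x ≡ 4 (mod 8): since gcd(99, 8) = 1, we get a unique residue mod 792.
    Write x = 55 + 99·t and substitute into x ≡ 4 (mod 8): 99·t ≡ 4 − 55 = -51 (mod 8).
    Reduce coefficients mod 8: 3·t ≡ 5 (mod 8).
    The inverse of 3 mod 8 is 3 (since 3·3 = 9 = 1·8 + 1), so t ≡ 3·5 = 15 ≡ 7 (mod 8).
    Then x = 55 + 99·7 = 748, valid modulo lcm(99, 8) = 792: x ≡ 748 (mod 792).
Verify: 748 mod 11 = 0 ✓, 748 mod 9 = 1 ✓, 748 mod 8 = 4 ✓.

x ≡ 748 (mod 792).


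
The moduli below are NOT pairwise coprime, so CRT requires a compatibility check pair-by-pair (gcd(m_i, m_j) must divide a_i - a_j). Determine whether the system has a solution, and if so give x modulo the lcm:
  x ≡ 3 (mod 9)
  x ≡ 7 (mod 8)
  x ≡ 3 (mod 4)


Moduli 9, 8, 4 are not pairwise coprime, so CRT works modulo lcm(m_i) when all pairwise compatibility conditions hold.
Pairwise compatibility: gcd(m_i, m_j) must divide a_i - a_j for every pair.
Merge one congruence at a time:
  Start: x ≡ 3 (mod 9).
  Combine with x ≡ 7 (mod 8): gcd(9, 8) = 1; 7 - 3 = 4, which IS divisible by 1, so compatible.
    Write x = 3 + 9·t and substitute into x ≡ 7 (mod 8): 9·t ≡ 7 − 3 = 4 (mod 8).
    Reduce coefficients mod 8: 1·t ≡ 4 (mod 8).
    So t ≡ 4 (mod 8).
    Then x = 3 + 9·4 = 39, valid modulo lcm(9, 8) = 72: x ≡ 39 (mod 72).
  Combine with x ≡ 3 (mod 4): gcd(72, 4) = 4; 3 - 39 = -36, which IS divisible by 4, so compatible.
    Write x = 39 + 72·t and substitute into x ≡ 3 (mod 4): 72·t ≡ 3 − 39 = -36 (mod 4).
    Divide the congruence (and modulus) by g = 4: 18·t ≡ -9 (mod 1).
    Modulo 1 every t works; take t = 0.
    Then x = 39 + 72·0 = 39, valid modulo lcm(72, 4) = 72: x ≡ 39 (mod 72).
Verify: 39 mod 9 = 3, 39 mod 8 = 7, 39 mod 4 = 3.

x ≡ 39 (mod 72).


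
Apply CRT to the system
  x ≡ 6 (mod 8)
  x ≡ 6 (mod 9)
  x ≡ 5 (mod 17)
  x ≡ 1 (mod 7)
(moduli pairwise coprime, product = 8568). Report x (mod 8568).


Product of moduli M = 8 · 9 · 17 · 7 = 8568.
Merge one congruence at a time:
  Start: x ≡ 6 (mod 8).
  Combine with x ≡ 6 (mod 9); new modulus lcm = 72.
    Write x = 6 + 8·t and substitute into x ≡ 6 (mod 9): 8·t ≡ 6 − 6 = 0 (mod 9).
    The inverse of 8 mod 9 is 8 (since 8·8 = 64 = 7·9 + 1), so t ≡ 8·0 = 0 ≡ 0 (mod 9).
    Then x = 6 + 8·0 = 6, valid modulo lcm(8, 9) = 72: x ≡ 6 (mod 72).
  Combine with x ≡ 5 (mod 17); new modulus lcm = 1224.
    Write x = 6 + 72·t and substitute into x ≡ 5 (mod 17): 72·t ≡ 5 − 6 = -1 (mod 17).
    Reduce coefficients mod 17: 4·t ≡ 16 (mod 17).
    The inverse of 4 mod 17 is 13 (since 4·13 = 52 = 3·17 + 1), so t ≡ 13·16 = 208 ≡ 4 (mod 17).
    Then x = 6 + 72·4 = 294, valid modulo lcm(72, 17) = 1224: x ≡ 294 (mod 1224).
  Combine with x ≡ 1 (mod 7); new modulus lcm = 8568.
    Write x = 294 + 1224·t and substitute into x ≡ 1 (mod 7): 1224·t ≡ 1 − 294 = -293 (mod 7).
    Reduce coefficients mod 7: 6·t ≡ 1 (mod 7).
    The inverse of 6 mod 7 is 6 (since 6·6 = 36 = 5·7 + 1), so t ≡ 6·1 = 6 ≡ 6 (mod 7).
    Then x = 294 + 1224·6 = 7638, valid modulo lcm(1224, 7) = 8568: x ≡ 7638 (mod 8568).
Verify against each original: 7638 mod 8 = 6, 7638 mod 9 = 6, 7638 mod 17 = 5, 7638 mod 7 = 1.

x ≡ 7638 (mod 8568).


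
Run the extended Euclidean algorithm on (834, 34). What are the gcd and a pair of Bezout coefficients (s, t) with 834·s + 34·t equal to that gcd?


Euclidean algorithm on (834, 34) — divide until remainder is 0:
  834 = 24 · 34 + 18
  34 = 1 · 18 + 16
  18 = 1 · 16 + 2
  16 = 8 · 2 + 0
gcd(834, 34) = 2.
Track Bezout coefficients alongside the remainders: start with r₀ = 834 = a·1 + b·0 (s = 1, t = 0) and r₁ = 34 = a·0 + b·1 (s = 0, t = 1); each new remainder r_{k+1} = r_{k-1} − q_k·r_k inherits s_{k+1} = s_{k-1} − q_k·s_k, t_{k+1} = t_{k-1} − q_k·t_k, so r_k = a·s_k + b·t_k at every step:
  q = 24: r = 18, s = 1 − 24·0 = 1, t = 0 − 24·1 = -24  (check: 834·1 + 34·(-24) = 18)
  q = 1: r = 16, s = 0 − 1·1 = -1, t = 1 − 1·(-24) = 25  (check: 834·(-1) + 34·25 = 16)
  q = 1: r = 2, s = 1 − 1·(-1) = 2, t = -24 − 1·25 = -49  (check: 834·2 + 34·(-49) = 2)
The row with r = 2 (the gcd) gives the Bezout coefficients s = 2, t = -49.
Result: 834 · (2) + 34 · (-49) = 2.

gcd(834, 34) = 2; s = 2, t = -49 (check: 834·2 + 34·(-49) = 2).


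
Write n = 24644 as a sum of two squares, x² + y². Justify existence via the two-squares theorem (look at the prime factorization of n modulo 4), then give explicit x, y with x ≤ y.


Step 1: Factor n = 24644 = 2^2 · 61 · 101.
Step 2: Check the mod-4 condition on each prime factor: 2 = 2 (special); 61 ≡ 1 (mod 4), exponent 1; 101 ≡ 1 (mod 4), exponent 1.
All primes ≡ 3 (mod 4) appear to even exponent (or don't appear), so by the two-squares theorem n IS expressible as a sum of two squares.
Step 3: Build a representation. Group n = k² · m with k = 2 and m = 61 · 101 = 6161 (a product of primes ≡ 1 (mod 4)); a representation of m scales to one of n via (k·x)² + (k·y)² = k²(x² + y²). Each prime p ≡ 1 (mod 4) is itself a sum of two squares; find a² by testing p − a² for a perfect square:
  61: 61 − 1² = 60, 61 − 2² = 57, 61 − 3² = 52, 61 − 4² = 45, 61 − 5² = 36 = 6² ⇒ 61 = 5² + 6².
  101: 101 − 1² = 100 = 10² ⇒ 101 = 1² + 10².
  Combine using the Brahmagupta–Fibonacci identity (a² + b²)(c² + d²) = (ac − bd)² + (ad + bc)² = (ac + bd)² + (ad − bc)²:
  61 · 101 = 6161: from (5² + 6²)(1² + 10²), take (5·1 − 6·10, 5·10 + 6·1) = (5 − 60, 50 + 6) = (-55, 56); dropping signs (only squares matter) gives (55, 56); check 55² + 56² = 3025 + 3136 = 6161 ✓.
  Scale by k = 2: (2·55, 2·56) = (110, 112).
Step 4: Order so x ≤ y and verify: 110² + 112² = 12100 + 12544 = 24644 = n. ✓

n = 24644 = 110² + 112² (one valid representation with x ≤ y).


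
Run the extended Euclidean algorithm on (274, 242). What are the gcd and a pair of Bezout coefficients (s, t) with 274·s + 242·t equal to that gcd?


Euclidean algorithm on (274, 242) — divide until remainder is 0:
  274 = 1 · 242 + 32
  242 = 7 · 32 + 18
  32 = 1 · 18 + 14
  18 = 1 · 14 + 4
  14 = 3 · 4 + 2
  4 = 2 · 2 + 0
gcd(274, 242) = 2.
Track Bezout coefficients alongside the remainders: start with r₀ = 274 = a·1 + b·0 (s = 1, t = 0) and r₁ = 242 = a·0 + b·1 (s = 0, t = 1); each new remainder r_{k+1} = r_{k-1} − q_k·r_k inherits s_{k+1} = s_{k-1} − q_k·s_k, t_{k+1} = t_{k-1} − q_k·t_k, so r_k = a·s_k + b·t_k at every step:
  q = 1: r = 32, s = 1 − 1·0 = 1, t = 0 − 1·1 = -1  (check: 274·1 + 242·(-1) = 32)
  q = 7: r = 18, s = 0 − 7·1 = -7, t = 1 − 7·(-1) = 8  (check: 274·(-7) + 242·8 = 18)
  q = 1: r = 14, s = 1 − 1·(-7) = 8, t = -1 − 1·8 = -9  (check: 274·8 + 242·(-9) = 14)
  q = 1: r = 4, s = -7 − 1·8 = -15, t = 8 − 1·(-9) = 17  (check: 274·(-15) + 242·17 = 4)
  q = 3: r = 2, s = 8 − 3·(-15) = 53, t = -9 − 3·17 = -60  (check: 274·53 + 242·(-60) = 2)
The row with r = 2 (the gcd) gives the Bezout coefficients s = 53, t = -60.
Result: 274 · (53) + 242 · (-60) = 2.

gcd(274, 242) = 2; s = 53, t = -60 (check: 274·53 + 242·(-60) = 2).


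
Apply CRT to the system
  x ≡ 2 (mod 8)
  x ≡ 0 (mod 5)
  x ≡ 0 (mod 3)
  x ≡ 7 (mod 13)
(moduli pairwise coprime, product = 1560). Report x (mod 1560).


Product of moduli M = 8 · 5 · 3 · 13 = 1560.
Merge one congruence at a time:
  Start: x ≡ 2 (mod 8).
  Combine with x ≡ 0 (mod 5); new modulus lcm = 40.
    Write x = 2 + 8·t and substitute into x ≡ 0 (mod 5): 8·t ≡ 0 − 2 = -2 (mod 5).
    Reduce coefficients mod 5: 3·t ≡ 3 (mod 5).
    The inverse of 3 mod 5 is 2 (since 3·2 = 6 = 1·5 + 1), so t ≡ 2·3 = 6 ≡ 1 (mod 5).
    Then x = 2 + 8·1 = 10, valid modulo lcm(8, 5) = 40: x ≡ 10 (mod 40).
  Combine with x ≡ 0 (mod 3); new modulus lcm = 120.
    Write x = 10 + 40·t and substitute into x ≡ 0 (mod 3): 40·t ≡ 0 − 10 = -10 (mod 3).
    Reduce coefficients mod 3: 1·t ≡ 2 (mod 3).
    So t ≡ 2 (mod 3).
    Then x = 10 + 40·2 = 90, valid modulo lcm(40, 3) = 120: x ≡ 90 (mod 120).
  Combine with x ≡ 7 (mod 13); new modulus lcm = 1560.
    Write x = 90 + 120·t and substitute into x ≡ 7 (mod 13): 120·t ≡ 7 − 90 = -83 (mod 13).
    Reduce coefficients mod 13: 3·t ≡ 8 (mod 13).
    The inverse of 3 mod 13 is 9 (since 3·9 = 27 = 2·13 + 1), so t ≡ 9·8 = 72 ≡ 7 (mod 13).
    Then x = 90 + 120·7 = 930, valid modulo lcm(120, 13) = 1560: x ≡ 930 (mod 1560).
Verify against each original: 930 mod 8 = 2, 930 mod 5 = 0, 930 mod 3 = 0, 930 mod 13 = 7.

x ≡ 930 (mod 1560).


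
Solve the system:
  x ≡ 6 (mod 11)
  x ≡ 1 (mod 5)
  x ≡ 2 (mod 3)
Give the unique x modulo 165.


Moduli 11, 5, 3 are pairwise coprime; by CRT there is a unique solution modulo M = 11 · 5 · 3 = 165.
Solve pairwise, accumulating the modulus:
  Start with x ≡ 6 (mod 11).
  Combine with x ≡ 1 (mod 5): since gcd(11, 5) = 1, we get a unique residue mod 55.
    Write x = 6 + 11·t and substitute into x ≡ 1 (mod 5): 11·t ≡ 1 − 6 = -5 (mod 5).
    Reduce coefficients mod 5: 1·t ≡ 0 (mod 5).
    So t ≡ 0 (mod 5).
    Then x = 6 + 11·0 = 6, valid modulo lcm(11, 5) = 55: x ≡ 6 (mod 55).
  Combine with x ≡ 2 (mod 3): since gcd(55, 3) = 1, we get a unique residue mod 165.
    Write x = 6 + 55·t and substitute into x ≡ 2 (mod 3): 55·t ≡ 2 − 6 = -4 (mod 3).
    Reduce coefficients mod 3: 1·t ≡ 2 (mod 3).
    So t ≡ 2 (mod 3).
    Then x = 6 + 55·2 = 116, valid modulo lcm(55, 3) = 165: x ≡ 116 (mod 165).
Verify: 116 mod 11 = 6 ✓, 116 mod 5 = 1 ✓, 116 mod 3 = 2 ✓.

x ≡ 116 (mod 165).


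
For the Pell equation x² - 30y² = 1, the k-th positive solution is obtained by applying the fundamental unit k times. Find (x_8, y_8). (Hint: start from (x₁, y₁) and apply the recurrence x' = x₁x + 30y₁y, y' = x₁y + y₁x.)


Step 1: Find the fundamental solution (x₁, y₁) of x² - 30y² = 1.
  Expand √30 as a continued fraction. a₀ = ⌊√30⌋ = 5; iterate m_{k+1} = d_k·a_k − m_k, d_{k+1} = (30 − m_{k+1}²)/d_k, a_{k+1} = ⌊(a₀ + m_{k+1})/d_{k+1}⌋ (starting m₀ = 0, d₀ = 1), with convergents p_k = a_k·p_{k-1} + p_{k-2}, q_k = a_k·q_{k-1} + q_{k-2} (p₋₁ = 1, q₋₁ = 0):
  k = 0: a₀ = 5; p₀/q₀ = 5/1; p₀² − 30·q₀² = 25 − 30 = -5.
  k = 1: m = 5, d = 5, a = ⌊(5 + 5)/5⌋ = 2; p/q = (2·5 + 1)/(2·1 + 0) = 11/2; p² − 30·q² = 121 − 120 = 1.
  The first convergent with p² − 30·q² = 1 gives the fundamental solution (x₁, y₁) = (11, 2).
Step 2: Apply the recurrence (x_{n+1}, y_{n+1}) = (x₁x_n + 30y₁y_n, x₁y_n + y₁x_n) repeatedly.
  From (x_1, y_1) = (11, 2): x_2 = 11·11 + 30·2·2 = 241; y_2 = 11·2 + 2·11 = 44.
  From (x_2, y_2) = (241, 44): x_3 = 11·241 + 30·2·44 = 5291; y_3 = 11·44 + 2·241 = 966.
  From (x_3, y_3) = (5291, 966): x_4 = 11·5291 + 30·2·966 = 116161; y_4 = 11·966 + 2·5291 = 21208.
  From (x_4, y_4) = (116161, 21208): x_5 = 11·116161 + 30·2·21208 = 2550251; y_5 = 11·21208 + 2·116161 = 465610.
  From (x_5, y_5) = (2550251, 465610): x_6 = 11·2550251 + 30·2·465610 = 55989361; y_6 = 11·465610 + 2·2550251 = 10222212.
  From (x_6, y_6) = (55989361, 10222212): x_7 = 11·55989361 + 30·2·10222212 = 1229215691; y_7 = 11·10222212 + 2·55989361 = 224423054.
  From (x_7, y_7) = (1229215691, 224423054): x_8 = 11·1229215691 + 30·2·224423054 = 26986755841; y_8 = 11·224423054 + 2·1229215691 = 4927084976.
Step 3: Verify x_8² - 30·y_8² = 728284990821747617281 - 728284990821747617280 = 1 (should be 1). ✓

(x_1, y_1) = (11, 2); (x_8, y_8) = (26986755841, 4927084976).


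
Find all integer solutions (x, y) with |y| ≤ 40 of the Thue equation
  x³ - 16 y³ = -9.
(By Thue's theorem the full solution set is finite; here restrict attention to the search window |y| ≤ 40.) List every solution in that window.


The equation is x³ - 16y³ = -9. For fixed y, x³ = 16·y³ − 9, so a solution requires the RHS to be a perfect cube.
Strategy: iterate y from -40 to 40, compute RHS = 16·y³ − 9, and check whether it is a (positive or negative) perfect cube.
Check small values of y:
  y = 0: RHS = -9 is not a perfect cube.
  y = 1: RHS = 7 is not a perfect cube.
  y = -1: RHS = -25 is not a perfect cube.
  y = 2: RHS = 119 is not a perfect cube.
  y = -2: RHS = -137 is not a perfect cube.
  y = 3: RHS = 423 is not a perfect cube.
  y = -3: RHS = -441 is not a perfect cube.
Continuing the search up to |y| = 40 finds no solutions either.
No (x, y) in the scanned range satisfies the equation.

No integer solutions with |y| ≤ 40.


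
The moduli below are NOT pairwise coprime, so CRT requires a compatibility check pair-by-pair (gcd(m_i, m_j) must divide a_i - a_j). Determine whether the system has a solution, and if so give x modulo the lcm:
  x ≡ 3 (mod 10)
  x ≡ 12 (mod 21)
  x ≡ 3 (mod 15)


Moduli 10, 21, 15 are not pairwise coprime, so CRT works modulo lcm(m_i) when all pairwise compatibility conditions hold.
Pairwise compatibility: gcd(m_i, m_j) must divide a_i - a_j for every pair.
Merge one congruence at a time:
  Start: x ≡ 3 (mod 10).
  Combine with x ≡ 12 (mod 21): gcd(10, 21) = 1; 12 - 3 = 9, which IS divisible by 1, so compatible.
    Write x = 3 + 10·t and substitute into x ≡ 12 (mod 21): 10·t ≡ 12 − 3 = 9 (mod 21).
    The inverse of 10 mod 21 is 19 (since 10·19 = 190 = 9·21 + 1), so t ≡ 19·9 = 171 ≡ 3 (mod 21).
    Then x = 3 + 10·3 = 33, valid modulo lcm(10, 21) = 210: x ≡ 33 (mod 210).
  Combine with x ≡ 3 (mod 15): gcd(210, 15) = 15; 3 - 33 = -30, which IS divisible by 15, so compatible.
    Write x = 33 + 210·t and substitute into x ≡ 3 (mod 15): 210·t ≡ 3 − 33 = -30 (mod 15).
    Divide the congruence (and modulus) by g = 15: 14·t ≡ -2 (mod 1).
    Modulo 1 every t works; take t = 0.
    Then x = 33 + 210·0 = 33, valid modulo lcm(210, 15) = 210: x ≡ 33 (mod 210).
Verify: 33 mod 10 = 3, 33 mod 21 = 12, 33 mod 15 = 3.

x ≡ 33 (mod 210).


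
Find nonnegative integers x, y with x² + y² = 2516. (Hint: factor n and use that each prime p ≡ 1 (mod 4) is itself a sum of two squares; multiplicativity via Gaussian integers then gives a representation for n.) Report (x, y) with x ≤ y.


Step 1: Factor n = 2516 = 2^2 · 17 · 37.
Step 2: Check the mod-4 condition on each prime factor: 2 = 2 (special); 17 ≡ 1 (mod 4), exponent 1; 37 ≡ 1 (mod 4), exponent 1.
All primes ≡ 3 (mod 4) appear to even exponent (or don't appear), so by the two-squares theorem n IS expressible as a sum of two squares.
Step 3: Build a representation. Group n = k² · m with k = 2 and m = 17 · 37 = 629 (a product of primes ≡ 1 (mod 4)); a representation of m scales to one of n via (k·x)² + (k·y)² = k²(x² + y²). Each prime p ≡ 1 (mod 4) is itself a sum of two squares; find a² by testing p − a² for a perfect square:
  17: 17 − 1² = 16 = 4² ⇒ 17 = 1² + 4².
  37: 37 − 1² = 36 = 6² ⇒ 37 = 1² + 6².
  Combine using the Brahmagupta–Fibonacci identity (a² + b²)(c² + d²) = (ac − bd)² + (ad + bc)² = (ac + bd)² + (ad − bc)²:
  17 · 37 = 629: from (1² + 4²)(1² + 6²), take (1·1 − 4·6, 1·6 + 4·1) = (1 − 24, 6 + 4) = (-23, 10); dropping signs (only squares matter) gives (23, 10); check 23² + 10² = 529 + 100 = 629 ✓.
  Scale by k = 2: (2·23, 2·10) = (46, 20).
Step 4: Order so x ≤ y and verify: 20² + 46² = 400 + 2116 = 2516 = n. ✓

n = 2516 = 20² + 46² (one valid representation with x ≤ y).


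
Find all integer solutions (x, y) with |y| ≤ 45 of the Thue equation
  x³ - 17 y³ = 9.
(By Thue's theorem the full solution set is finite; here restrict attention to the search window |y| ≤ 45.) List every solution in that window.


The equation is x³ - 17y³ = 9. For fixed y, x³ = 17·y³ + 9, so a solution requires the RHS to be a perfect cube.
Strategy: iterate y from -45 to 45, compute RHS = 17·y³ + 9, and check whether it is a (positive or negative) perfect cube.
Check small values of y:
  y = 0: RHS = 9 is not a perfect cube.
  y = 1: RHS = 26 is not a perfect cube.
  y = -1: RHS = -8 = (-2)³ ⇒ x = -2 works.
  y = 2: RHS = 145 is not a perfect cube.
  y = -2: RHS = -127 is not a perfect cube.
  y = 3: RHS = 468 is not a perfect cube.
  y = -3: RHS = -450 is not a perfect cube.
Continuing the search up to |y| = 45 finds no further solutions beyond those listed.
Collected solutions: (-2, -1).

Solutions (with |y| ≤ 45): (-2, -1).


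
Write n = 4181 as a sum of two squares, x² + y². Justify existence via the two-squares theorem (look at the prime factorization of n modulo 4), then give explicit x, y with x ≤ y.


Step 1: Factor n = 4181 = 37 · 113.
Step 2: Check the mod-4 condition on each prime factor: 37 ≡ 1 (mod 4), exponent 1; 113 ≡ 1 (mod 4), exponent 1.
All primes ≡ 3 (mod 4) appear to even exponent (or don't appear), so by the two-squares theorem n IS expressible as a sum of two squares.
Step 3: Build a representation. Here n = 37 · 113 is a product of primes ≡ 1 (mod 4). Each prime p ≡ 1 (mod 4) is itself a sum of two squares; find a² by testing p − a² for a perfect square:
  37: 37 − 1² = 36 = 6² ⇒ 37 = 1² + 6².
  113: 113 − 1² = 112, 113 − 2² = 109, 113 − 3² = 104, 113 − 4² = 97, 113 − 5² = 88, 113 − 6² = 77, 113 − 7² = 64 = 8² ⇒ 113 = 7² + 8².
  Combine using the Brahmagupta–Fibonacci identity (a² + b²)(c² + d²) = (ac − bd)² + (ad + bc)² = (ac + bd)² + (ad − bc)²:
  37 · 113 = 4181: from (1² + 6²)(7² + 8²), take (1·7 − 6·8, 1·8 + 6·7) = (7 − 48, 8 + 42) = (-41, 50); dropping signs (only squares matter) gives (41, 50); check 41² + 50² = 1681 + 2500 = 4181 ✓.
Step 4: Order so x ≤ y and verify: 41² + 50² = 1681 + 2500 = 4181 = n. ✓

n = 4181 = 41² + 50² (one valid representation with x ≤ y).


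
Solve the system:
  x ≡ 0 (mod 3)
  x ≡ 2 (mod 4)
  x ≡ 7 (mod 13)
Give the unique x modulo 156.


Moduli 3, 4, 13 are pairwise coprime; by CRT there is a unique solution modulo M = 3 · 4 · 13 = 156.
Solve pairwise, accumulating the modulus:
  Start with x ≡ 0 (mod 3).
  Combine with x ≡ 2 (mod 4): since gcd(3, 4) = 1, we get a unique residue mod 12.
    Write x = 0 + 3·t and substitute into x ≡ 2 (mod 4): 3·t ≡ 2 − 0 = 2 (mod 4).
    The inverse of 3 mod 4 is 3 (since 3·3 = 9 = 2·4 + 1), so t ≡ 3·2 = 6 ≡ 2 (mod 4).
    Then x = 0 + 3·2 = 6, valid modulo lcm(3, 4) = 12: x ≡ 6 (mod 12).
  Combine with x ≡ 7 (mod 13): since gcd(12, 13) = 1, we get a unique residue mod 156.
    Write x = 6 + 12·t and substitute into x ≡ 7 (mod 13): 12·t ≡ 7 − 6 = 1 (mod 13).
    The inverse of 12 mod 13 is 12 (since 12·12 = 144 = 11·13 + 1), so t ≡ 12·1 = 12 ≡ 12 (mod 13).
    Then x = 6 + 12·12 = 150, valid modulo lcm(12, 13) = 156: x ≡ 150 (mod 156).
Verify: 150 mod 3 = 0 ✓, 150 mod 4 = 2 ✓, 150 mod 13 = 7 ✓.

x ≡ 150 (mod 156).


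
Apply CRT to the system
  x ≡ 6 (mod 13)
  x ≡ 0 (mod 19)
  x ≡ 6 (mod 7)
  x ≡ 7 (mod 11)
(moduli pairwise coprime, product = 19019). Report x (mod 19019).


Product of moduli M = 13 · 19 · 7 · 11 = 19019.
Merge one congruence at a time:
  Start: x ≡ 6 (mod 13).
  Combine with x ≡ 0 (mod 19); new modulus lcm = 247.
    Write x = 6 + 13·t and substitute into x ≡ 0 (mod 19): 13·t ≡ 0 − 6 = -6 (mod 19).
    Reduce coefficients mod 19: 13·t ≡ 13 (mod 19).
    The inverse of 13 mod 19 is 3 (since 13·3 = 39 = 2·19 + 1), so t ≡ 3·13 = 39 ≡ 1 (mod 19).
    Then x = 6 + 13·1 = 19, valid modulo lcm(13, 19) = 247: x ≡ 19 (mod 247).
  Combine with x ≡ 6 (mod 7); new modulus lcm = 1729.
    Write x = 19 + 247·t and substitute into x ≡ 6 (mod 7): 247·t ≡ 6 − 19 = -13 (mod 7).
    Reduce coefficients mod 7: 2·t ≡ 1 (mod 7).
    The inverse of 2 mod 7 is 4 (since 2·4 = 8 = 1·7 + 1), so t ≡ 4·1 = 4 ≡ 4 (mod 7).
    Then x = 19 + 247·4 = 1007, valid modulo lcm(247, 7) = 1729: x ≡ 1007 (mod 1729).
  Combine with x ≡ 7 (mod 11); new modulus lcm = 19019.
    Write x = 1007 + 1729·t and substitute into x ≡ 7 (mod 11): 1729·t ≡ 7 − 1007 = -1000 (mod 11).
    Reduce coefficients mod 11: 2·t ≡ 1 (mod 11).
    The inverse of 2 mod 11 is 6 (since 2·6 = 12 = 1·11 + 1), so t ≡ 6·1 = 6 ≡ 6 (mod 11).
    Then x = 1007 + 1729·6 = 11381, valid modulo lcm(1729, 11) = 19019: x ≡ 11381 (mod 19019).
Verify against each original: 11381 mod 13 = 6, 11381 mod 19 = 0, 11381 mod 7 = 6, 11381 mod 11 = 7.

x ≡ 11381 (mod 19019).


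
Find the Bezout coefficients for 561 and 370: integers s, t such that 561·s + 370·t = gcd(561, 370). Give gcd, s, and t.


Euclidean algorithm on (561, 370) — divide until remainder is 0:
  561 = 1 · 370 + 191
  370 = 1 · 191 + 179
  191 = 1 · 179 + 12
  179 = 14 · 12 + 11
  12 = 1 · 11 + 1
  11 = 11 · 1 + 0
gcd(561, 370) = 1.
Track Bezout coefficients alongside the remainders: start with r₀ = 561 = a·1 + b·0 (s = 1, t = 0) and r₁ = 370 = a·0 + b·1 (s = 0, t = 1); each new remainder r_{k+1} = r_{k-1} − q_k·r_k inherits s_{k+1} = s_{k-1} − q_k·s_k, t_{k+1} = t_{k-1} − q_k·t_k, so r_k = a·s_k + b·t_k at every step:
  q = 1: r = 191, s = 1 − 1·0 = 1, t = 0 − 1·1 = -1  (check: 561·1 + 370·(-1) = 191)
  q = 1: r = 179, s = 0 − 1·1 = -1, t = 1 − 1·(-1) = 2  (check: 561·(-1) + 370·2 = 179)
  q = 1: r = 12, s = 1 − 1·(-1) = 2, t = -1 − 1·2 = -3  (check: 561·2 + 370·(-3) = 12)
  q = 14: r = 11, s = -1 − 14·2 = -29, t = 2 − 14·(-3) = 44  (check: 561·(-29) + 370·44 = 11)
  q = 1: r = 1, s = 2 − 1·(-29) = 31, t = -3 − 1·44 = -47  (check: 561·31 + 370·(-47) = 1)
The row with r = 1 (the gcd) gives the Bezout coefficients s = 31, t = -47.
Result: 561 · (31) + 370 · (-47) = 1.

gcd(561, 370) = 1; s = 31, t = -47 (check: 561·31 + 370·(-47) = 1).


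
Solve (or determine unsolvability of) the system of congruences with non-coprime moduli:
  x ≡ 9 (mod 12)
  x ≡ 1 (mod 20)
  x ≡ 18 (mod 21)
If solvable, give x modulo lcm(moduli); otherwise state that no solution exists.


Moduli 12, 20, 21 are not pairwise coprime, so CRT works modulo lcm(m_i) when all pairwise compatibility conditions hold.
Pairwise compatibility: gcd(m_i, m_j) must divide a_i - a_j for every pair.
Merge one congruence at a time:
  Start: x ≡ 9 (mod 12).
  Combine with x ≡ 1 (mod 20): gcd(12, 20) = 4; 1 - 9 = -8, which IS divisible by 4, so compatible.
    Write x = 9 + 12·t and substitute into x ≡ 1 (mod 20): 12·t ≡ 1 − 9 = -8 (mod 20).
    Divide the congruence (and modulus) by g = 4: 3·t ≡ -2 (mod 5).
    Reduce coefficients mod 5: 3·t ≡ 3 (mod 5).
    The inverse of 3 mod 5 is 2 (since 3·2 = 6 = 1·5 + 1), so t ≡ 2·3 = 6 ≡ 1 (mod 5).
    Then x = 9 + 12·1 = 21, valid modulo lcm(12, 20) = 60: x ≡ 21 (mod 60).
  Combine with x ≡ 18 (mod 21): gcd(60, 21) = 3; 18 - 21 = -3, which IS divisible by 3, so compatible.
    Write x = 21 + 60·t and substitute into x ≡ 18 (mod 21): 60·t ≡ 18 − 21 = -3 (mod 21).
    Divide the congruence (and modulus) by g = 3: 20·t ≡ -1 (mod 7).
    Reduce coefficients mod 7: 6·t ≡ 6 (mod 7).
    The inverse of 6 mod 7 is 6 (since 6·6 = 36 = 5·7 + 1), so t ≡ 6·6 = 36 ≡ 1 (mod 7).
    Then x = 21 + 60·1 = 81, valid modulo lcm(60, 21) = 420: x ≡ 81 (mod 420).
Verify: 81 mod 12 = 9, 81 mod 20 = 1, 81 mod 21 = 18.

x ≡ 81 (mod 420).


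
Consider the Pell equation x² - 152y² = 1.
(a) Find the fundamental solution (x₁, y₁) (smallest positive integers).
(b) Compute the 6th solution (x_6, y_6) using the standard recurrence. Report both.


Step 1: Find the fundamental solution (x₁, y₁) of x² - 152y² = 1.
  Expand √152 as a continued fraction. a₀ = ⌊√152⌋ = 12; iterate m_{k+1} = d_k·a_k − m_k, d_{k+1} = (152 − m_{k+1}²)/d_k, a_{k+1} = ⌊(a₀ + m_{k+1})/d_{k+1}⌋ (starting m₀ = 0, d₀ = 1), with convergents p_k = a_k·p_{k-1} + p_{k-2}, q_k = a_k·q_{k-1} + q_{k-2} (p₋₁ = 1, q₋₁ = 0):
  k = 0: a₀ = 12; p₀/q₀ = 12/1; p₀² − 152·q₀² = 144 − 152 = -8.
  k = 1: m = 12, d = 8, a = ⌊(12 + 12)/8⌋ = 3; p/q = (3·12 + 1)/(3·1 + 0) = 37/3; p² − 152·q² = 1369 − 1368 = 1.
  The first convergent with p² − 152·q² = 1 gives the fundamental solution (x₁, y₁) = (37, 3).
Step 2: Apply the recurrence (x_{n+1}, y_{n+1}) = (x₁x_n + 152y₁y_n, x₁y_n + y₁x_n) repeatedly.
  From (x_1, y_1) = (37, 3): x_2 = 37·37 + 152·3·3 = 2737; y_2 = 37·3 + 3·37 = 222.
  From (x_2, y_2) = (2737, 222): x_3 = 37·2737 + 152·3·222 = 202501; y_3 = 37·222 + 3·2737 = 16425.
  From (x_3, y_3) = (202501, 16425): x_4 = 37·202501 + 152·3·16425 = 14982337; y_4 = 37·16425 + 3·202501 = 1215228.
  From (x_4, y_4) = (14982337, 1215228): x_5 = 37·14982337 + 152·3·1215228 = 1108490437; y_5 = 37·1215228 + 3·14982337 = 89910447.
  From (x_5, y_5) = (1108490437, 89910447): x_6 = 37·1108490437 + 152·3·89910447 = 82013310001; y_6 = 37·89910447 + 3·1108490437 = 6652157850.
Step 3: Verify x_6² - 152·y_6² = 6726183017320126620001 - 6726183017320126620000 = 1 (should be 1). ✓

(x_1, y_1) = (37, 3); (x_6, y_6) = (82013310001, 6652157850).


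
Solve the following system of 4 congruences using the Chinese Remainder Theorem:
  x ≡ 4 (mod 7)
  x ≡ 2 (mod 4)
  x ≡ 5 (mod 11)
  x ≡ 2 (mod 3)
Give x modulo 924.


Product of moduli M = 7 · 4 · 11 · 3 = 924.
Merge one congruence at a time:
  Start: x ≡ 4 (mod 7).
  Combine with x ≡ 2 (mod 4); new modulus lcm = 28.
    Write x = 4 + 7·t and substitute into x ≡ 2 (mod 4): 7·t ≡ 2 − 4 = -2 (mod 4).
    Reduce coefficients mod 4: 3·t ≡ 2 (mod 4).
    The inverse of 3 mod 4 is 3 (since 3·3 = 9 = 2·4 + 1), so t ≡ 3·2 = 6 ≡ 2 (mod 4).
    Then x = 4 + 7·2 = 18, valid modulo lcm(7, 4) = 28: x ≡ 18 (mod 28).
  Combine with x ≡ 5 (mod 11); new modulus lcm = 308.
    Write x = 18 + 28·t and substitute into x ≡ 5 (mod 11): 28·t ≡ 5 − 18 = -13 (mod 11).
    Reduce coefficients mod 11: 6·t ≡ 9 (mod 11).
    The inverse of 6 mod 11 is 2 (since 6·2 = 12 = 1·11 + 1), so t ≡ 2·9 = 18 ≡ 7 (mod 11).
    Then x = 18 + 28·7 = 214, valid modulo lcm(28, 11) = 308: x ≡ 214 (mod 308).
  Combine with x ≡ 2 (mod 3); new modulus lcm = 924.
    Write x = 214 + 308·t and substitute into x ≡ 2 (mod 3): 308·t ≡ 2 − 214 = -212 (mod 3).
    Reduce coefficients mod 3: 2·t ≡ 1 (mod 3).
    The inverse of 2 mod 3 is 2 (since 2·2 = 4 = 1·3 + 1), so t ≡ 2·1 = 2 ≡ 2 (mod 3).
    Then x = 214 + 308·2 = 830, valid modulo lcm(308, 3) = 924: x ≡ 830 (mod 924).
Verify against each original: 830 mod 7 = 4, 830 mod 4 = 2, 830 mod 11 = 5, 830 mod 3 = 2.

x ≡ 830 (mod 924).


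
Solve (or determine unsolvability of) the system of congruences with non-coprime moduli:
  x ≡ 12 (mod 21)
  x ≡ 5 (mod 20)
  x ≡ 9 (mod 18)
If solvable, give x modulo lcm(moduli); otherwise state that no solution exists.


Moduli 21, 20, 18 are not pairwise coprime, so CRT works modulo lcm(m_i) when all pairwise compatibility conditions hold.
Pairwise compatibility: gcd(m_i, m_j) must divide a_i - a_j for every pair.
Merge one congruence at a time:
  Start: x ≡ 12 (mod 21).
  Combine with x ≡ 5 (mod 20): gcd(21, 20) = 1; 5 - 12 = -7, which IS divisible by 1, so compatible.
    Write x = 12 + 21·t and substitute into x ≡ 5 (mod 20): 21·t ≡ 5 − 12 = -7 (mod 20).
    Reduce coefficients mod 20: 1·t ≡ 13 (mod 20).
    So t ≡ 13 (mod 20).
    Then x = 12 + 21·13 = 285, valid modulo lcm(21, 20) = 420: x ≡ 285 (mod 420).
  Combine with x ≡ 9 (mod 18): gcd(420, 18) = 6; 9 - 285 = -276, which IS divisible by 6, so compatible.
    Write x = 285 + 420·t and substitute into x ≡ 9 (mod 18): 420·t ≡ 9 − 285 = -276 (mod 18).
    Divide the congruence (and modulus) by g = 6: 70·t ≡ -46 (mod 3).
    Reduce coefficients mod 3: 1·t ≡ 2 (mod 3).
    So t ≡ 2 (mod 3).
    Then x = 285 + 420·2 = 1125, valid modulo lcm(420, 18) = 1260: x ≡ 1125 (mod 1260).
Verify: 1125 mod 21 = 12, 1125 mod 20 = 5, 1125 mod 18 = 9.

x ≡ 1125 (mod 1260).


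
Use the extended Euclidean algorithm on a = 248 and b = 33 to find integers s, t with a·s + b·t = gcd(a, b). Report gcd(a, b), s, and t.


Euclidean algorithm on (248, 33) — divide until remainder is 0:
  248 = 7 · 33 + 17
  33 = 1 · 17 + 16
  17 = 1 · 16 + 1
  16 = 16 · 1 + 0
gcd(248, 33) = 1.
Track Bezout coefficients alongside the remainders: start with r₀ = 248 = a·1 + b·0 (s = 1, t = 0) and r₁ = 33 = a·0 + b·1 (s = 0, t = 1); each new remainder r_{k+1} = r_{k-1} − q_k·r_k inherits s_{k+1} = s_{k-1} − q_k·s_k, t_{k+1} = t_{k-1} − q_k·t_k, so r_k = a·s_k + b·t_k at every step:
  q = 7: r = 17, s = 1 − 7·0 = 1, t = 0 − 7·1 = -7  (check: 248·1 + 33·(-7) = 17)
  q = 1: r = 16, s = 0 − 1·1 = -1, t = 1 − 1·(-7) = 8  (check: 248·(-1) + 33·8 = 16)
  q = 1: r = 1, s = 1 − 1·(-1) = 2, t = -7 − 1·8 = -15  (check: 248·2 + 33·(-15) = 1)
The row with r = 1 (the gcd) gives the Bezout coefficients s = 2, t = -15.
Result: 248 · (2) + 33 · (-15) = 1.

gcd(248, 33) = 1; s = 2, t = -15 (check: 248·2 + 33·(-15) = 1).


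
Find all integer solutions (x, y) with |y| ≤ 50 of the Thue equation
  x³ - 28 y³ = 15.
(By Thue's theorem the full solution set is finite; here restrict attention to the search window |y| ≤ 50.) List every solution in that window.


The equation is x³ - 28y³ = 15. For fixed y, x³ = 28·y³ + 15, so a solution requires the RHS to be a perfect cube.
Strategy: iterate y from -50 to 50, compute RHS = 28·y³ + 15, and check whether it is a (positive or negative) perfect cube.
Check small values of y:
  y = 0: RHS = 15 is not a perfect cube.
  y = 1: RHS = 43 is not a perfect cube.
  y = -1: RHS = -13 is not a perfect cube.
  y = 2: RHS = 239 is not a perfect cube.
  y = -2: RHS = -209 is not a perfect cube.
  y = 3: RHS = 771 is not a perfect cube.
  y = -3: RHS = -741 is not a perfect cube.
Continuing the search up to |y| = 50 finds no solutions either.
No (x, y) in the scanned range satisfies the equation.

No integer solutions with |y| ≤ 50.


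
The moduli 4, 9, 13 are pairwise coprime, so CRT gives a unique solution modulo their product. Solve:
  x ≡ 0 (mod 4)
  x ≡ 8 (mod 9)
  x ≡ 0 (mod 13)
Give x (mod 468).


Moduli 4, 9, 13 are pairwise coprime; by CRT there is a unique solution modulo M = 4 · 9 · 13 = 468.
Solve pairwise, accumulating the modulus:
  Start with x ≡ 0 (mod 4).
  Combine with x ≡ 8 (mod 9): since gcd(4, 9) = 1, we get a unique residue mod 36.
    Write x = 0 + 4·t and substitute into x ≡ 8 (mod 9): 4·t ≡ 8 − 0 = 8 (mod 9).
    The inverse of 4 mod 9 is 7 (since 4·7 = 28 = 3·9 + 1), so t ≡ 7·8 = 56 ≡ 2 (mod 9).
    Then x = 0 + 4·2 = 8, valid modulo lcm(4, 9) = 36: x ≡ 8 (mod 36).
  Combine with x ≡ 0 (mod 13): since gcd(36, 13) = 1, we get a unique residue mod 468.
    Write x = 8 + 36·t and substitute into x ≡ 0 (mod 13): 36·t ≡ 0 − 8 = -8 (mod 13).
    Reduce coefficients mod 13: 10·t ≡ 5 (mod 13).
    The inverse of 10 mod 13 is 4 (since 10·4 = 40 = 3·13 + 1), so t ≡ 4·5 = 20 ≡ 7 (mod 13).
    Then x = 8 + 36·7 = 260, valid modulo lcm(36, 13) = 468: x ≡ 260 (mod 468).
Verify: 260 mod 4 = 0 ✓, 260 mod 9 = 8 ✓, 260 mod 13 = 0 ✓.

x ≡ 260 (mod 468).


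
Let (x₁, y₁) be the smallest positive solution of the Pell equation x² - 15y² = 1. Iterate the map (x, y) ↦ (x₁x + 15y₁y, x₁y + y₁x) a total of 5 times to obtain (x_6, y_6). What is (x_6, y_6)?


Step 1: Find the fundamental solution (x₁, y₁) of x² - 15y² = 1.
  Expand √15 as a continued fraction. a₀ = ⌊√15⌋ = 3; iterate m_{k+1} = d_k·a_k − m_k, d_{k+1} = (15 − m_{k+1}²)/d_k, a_{k+1} = ⌊(a₀ + m_{k+1})/d_{k+1}⌋ (starting m₀ = 0, d₀ = 1), with convergents p_k = a_k·p_{k-1} + p_{k-2}, q_k = a_k·q_{k-1} + q_{k-2} (p₋₁ = 1, q₋₁ = 0):
  k = 0: a₀ = 3; p₀/q₀ = 3/1; p₀² − 15·q₀² = 9 − 15 = -6.
  k = 1: m = 3, d = 6, a = ⌊(3 + 3)/6⌋ = 1; p/q = (1·3 + 1)/(1·1 + 0) = 4/1; p² − 15·q² = 16 − 15 = 1.
  The first convergent with p² − 15·q² = 1 gives the fundamental solution (x₁, y₁) = (4, 1).
Step 2: Apply the recurrence (x_{n+1}, y_{n+1}) = (x₁x_n + 15y₁y_n, x₁y_n + y₁x_n) repeatedly.
  From (x_1, y_1) = (4, 1): x_2 = 4·4 + 15·1·1 = 31; y_2 = 4·1 + 1·4 = 8.
  From (x_2, y_2) = (31, 8): x_3 = 4·31 + 15·1·8 = 244; y_3 = 4·8 + 1·31 = 63.
  From (x_3, y_3) = (244, 63): x_4 = 4·244 + 15·1·63 = 1921; y_4 = 4·63 + 1·244 = 496.
  From (x_4, y_4) = (1921, 496): x_5 = 4·1921 + 15·1·496 = 15124; y_5 = 4·496 + 1·1921 = 3905.
  From (x_5, y_5) = (15124, 3905): x_6 = 4·15124 + 15·1·3905 = 119071; y_6 = 4·3905 + 1·15124 = 30744.
Step 3: Verify x_6² - 15·y_6² = 14177903041 - 14177903040 = 1 (should be 1). ✓

(x_1, y_1) = (4, 1); (x_6, y_6) = (119071, 30744).


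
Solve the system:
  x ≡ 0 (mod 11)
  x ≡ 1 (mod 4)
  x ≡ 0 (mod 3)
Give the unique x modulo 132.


Moduli 11, 4, 3 are pairwise coprime; by CRT there is a unique solution modulo M = 11 · 4 · 3 = 132.
Solve pairwise, accumulating the modulus:
  Start with x ≡ 0 (mod 11).
  Combine with x ≡ 1 (mod 4): since gcd(11, 4) = 1, we get a unique residue mod 44.
    Write x = 0 + 11·t and substitute into x ≡ 1 (mod 4): 11·t ≡ 1 − 0 = 1 (mod 4).
    Reduce coefficients mod 4: 3·t ≡ 1 (mod 4).
    The inverse of 3 mod 4 is 3 (since 3·3 = 9 = 2·4 + 1), so t ≡ 3·1 = 3 ≡ 3 (mod 4).
    Then x = 0 + 11·3 = 33, valid modulo lcm(11, 4) = 44: x ≡ 33 (mod 44).
  Combine with x ≡ 0 (mod 3): since gcd(44, 3) = 1, we get a unique residue mod 132.
    Write x = 33 + 44·t and substitute into x ≡ 0 (mod 3): 44·t ≡ 0 − 33 = -33 (mod 3).
    Reduce coefficients mod 3: 2·t ≡ 0 (mod 3).
    The inverse of 2 mod 3 is 2 (since 2·2 = 4 = 1·3 + 1), so t ≡ 2·0 = 0 ≡ 0 (mod 3).
    Then x = 33 + 44·0 = 33, valid modulo lcm(44, 3) = 132: x ≡ 33 (mod 132).
Verify: 33 mod 11 = 0 ✓, 33 mod 4 = 1 ✓, 33 mod 3 = 0 ✓.

x ≡ 33 (mod 132).


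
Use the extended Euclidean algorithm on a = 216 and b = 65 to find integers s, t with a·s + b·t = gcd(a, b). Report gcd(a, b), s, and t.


Euclidean algorithm on (216, 65) — divide until remainder is 0:
  216 = 3 · 65 + 21
  65 = 3 · 21 + 2
  21 = 10 · 2 + 1
  2 = 2 · 1 + 0
gcd(216, 65) = 1.
Track Bezout coefficients alongside the remainders: start with r₀ = 216 = a·1 + b·0 (s = 1, t = 0) and r₁ = 65 = a·0 + b·1 (s = 0, t = 1); each new remainder r_{k+1} = r_{k-1} − q_k·r_k inherits s_{k+1} = s_{k-1} − q_k·s_k, t_{k+1} = t_{k-1} − q_k·t_k, so r_k = a·s_k + b·t_k at every step:
  q = 3: r = 21, s = 1 − 3·0 = 1, t = 0 − 3·1 = -3  (check: 216·1 + 65·(-3) = 21)
  q = 3: r = 2, s = 0 − 3·1 = -3, t = 1 − 3·(-3) = 10  (check: 216·(-3) + 65·10 = 2)
  q = 10: r = 1, s = 1 − 10·(-3) = 31, t = -3 − 10·10 = -103  (check: 216·31 + 65·(-103) = 1)
The row with r = 1 (the gcd) gives the Bezout coefficients s = 31, t = -103.
Result: 216 · (31) + 65 · (-103) = 1.

gcd(216, 65) = 1; s = 31, t = -103 (check: 216·31 + 65·(-103) = 1).


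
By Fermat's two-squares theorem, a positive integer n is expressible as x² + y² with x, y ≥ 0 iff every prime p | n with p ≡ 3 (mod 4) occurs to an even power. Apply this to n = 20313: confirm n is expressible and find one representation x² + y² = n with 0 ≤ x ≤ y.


Step 1: Factor n = 20313 = 3^2 · 37 · 61.
Step 2: Check the mod-4 condition on each prime factor: 3 ≡ 3 (mod 4), exponent 2 (must be even); 37 ≡ 1 (mod 4), exponent 1; 61 ≡ 1 (mod 4), exponent 1.
All primes ≡ 3 (mod 4) appear to even exponent (or don't appear), so by the two-squares theorem n IS expressible as a sum of two squares.
Step 3: Build a representation. Group n = k² · m with k = 3 and m = 37 · 61 = 2257 (a product of primes ≡ 1 (mod 4)); a representation of m scales to one of n via (k·x)² + (k·y)² = k²(x² + y²). Each prime p ≡ 1 (mod 4) is itself a sum of two squares; find a² by testing p − a² for a perfect square:
  37: 37 − 1² = 36 = 6² ⇒ 37 = 1² + 6².
  61: 61 − 1² = 60, 61 − 2² = 57, 61 − 3² = 52, 61 − 4² = 45, 61 − 5² = 36 = 6² ⇒ 61 = 5² + 6².
  Combine using the Brahmagupta–Fibonacci identity (a² + b²)(c² + d²) = (ac − bd)² + (ad + bc)² = (ac + bd)² + (ad − bc)²:
  37 · 61 = 2257: from (1² + 6²)(5² + 6²), take (1·5 − 6·6, 1·6 + 6·5) = (5 − 36, 6 + 30) = (-31, 36); dropping signs (only squares matter) gives (31, 36); check 31² + 36² = 961 + 1296 = 2257 ✓.
  Scale by k = 3: (3·31, 3·36) = (93, 108).
Step 4: Order so x ≤ y and verify: 93² + 108² = 8649 + 11664 = 20313 = n. ✓

n = 20313 = 93² + 108² (one valid representation with x ≤ y).


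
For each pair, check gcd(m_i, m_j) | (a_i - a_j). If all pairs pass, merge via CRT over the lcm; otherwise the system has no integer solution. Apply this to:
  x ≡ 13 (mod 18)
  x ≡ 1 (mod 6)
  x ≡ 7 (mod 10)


Moduli 18, 6, 10 are not pairwise coprime, so CRT works modulo lcm(m_i) when all pairwise compatibility conditions hold.
Pairwise compatibility: gcd(m_i, m_j) must divide a_i - a_j for every pair.
Merge one congruence at a time:
  Start: x ≡ 13 (mod 18).
  Combine with x ≡ 1 (mod 6): gcd(18, 6) = 6; 1 - 13 = -12, which IS divisible by 6, so compatible.
    Write x = 13 + 18·t and substitute into x ≡ 1 (mod 6): 18·t ≡ 1 − 13 = -12 (mod 6).
    Divide the congruence (and modulus) by g = 6: 3·t ≡ -2 (mod 1).
    Modulo 1 every t works; take t = 0.
    Then x = 13 + 18·0 = 13, valid modulo lcm(18, 6) = 18: x ≡ 13 (mod 18).
  Combine with x ≡ 7 (mod 10): gcd(18, 10) = 2; 7 - 13 = -6, which IS divisible by 2, so compatible.
    Write x = 13 + 18·t and substitute into x ≡ 7 (mod 10): 18·t ≡ 7 − 13 = -6 (mod 10).
    Divide the congruence (and modulus) by g = 2: 9·t ≡ -3 (mod 5).
    Reduce coefficients mod 5: 4·t ≡ 2 (mod 5).
    The inverse of 4 mod 5 is 4 (since 4·4 = 16 = 3·5 + 1), so t ≡ 4·2 = 8 ≡ 3 (mod 5).
    Then x = 13 + 18·3 = 67, valid modulo lcm(18, 10) = 90: x ≡ 67 (mod 90).
Verify: 67 mod 18 = 13, 67 mod 6 = 1, 67 mod 10 = 7.

x ≡ 67 (mod 90).


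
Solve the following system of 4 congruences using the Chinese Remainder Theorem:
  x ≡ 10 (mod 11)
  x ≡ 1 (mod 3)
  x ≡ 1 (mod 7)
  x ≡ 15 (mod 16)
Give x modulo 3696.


Product of moduli M = 11 · 3 · 7 · 16 = 3696.
Merge one congruence at a time:
  Start: x ≡ 10 (mod 11).
  Combine with x ≡ 1 (mod 3); new modulus lcm = 33.
    Write x = 10 + 11·t and substitute into x ≡ 1 (mod 3): 11·t ≡ 1 − 10 = -9 (mod 3).
    Reduce coefficients mod 3: 2·t ≡ 0 (mod 3).
    The inverse of 2 mod 3 is 2 (since 2·2 = 4 = 1·3 + 1), so t ≡ 2·0 = 0 ≡ 0 (mod 3).
    Then x = 10 + 11·0 = 10, valid modulo lcm(11, 3) = 33: x ≡ 10 (mod 33).
  Combine with x ≡ 1 (mod 7); new modulus lcm = 231.
    Write x = 10 + 33·t and substitute into x ≡ 1 (mod 7): 33·t ≡ 1 − 10 = -9 (mod 7).
    Reduce coefficients mod 7: 5·t ≡ 5 (mod 7).
    The inverse of 5 mod 7 is 3 (since 5·3 = 15 = 2·7 + 1), so t ≡ 3·5 = 15 ≡ 1 (mod 7).
    Then x = 10 + 33·1 = 43, valid modulo lcm(33, 7) = 231: x ≡ 43 (mod 231).
  Combine with x ≡ 15 (mod 16); new modulus lcm = 3696.
    Write x = 43 + 231·t and substitute into x ≡ 15 (mod 16): 231·t ≡ 15 − 43 = -28 (mod 16).
    Reduce coefficients mod 16: 7·t ≡ 4 (mod 16).
    The inverse of 7 mod 16 is 7 (since 7·7 = 49 = 3·16 + 1), so t ≡ 7·4 = 28 ≡ 12 (mod 16).
    Then x = 43 + 231·12 = 2815, valid modulo lcm(231, 16) = 3696: x ≡ 2815 (mod 3696).
Verify against each original: 2815 mod 11 = 10, 2815 mod 3 = 1, 2815 mod 7 = 1, 2815 mod 16 = 15.

x ≡ 2815 (mod 3696).
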